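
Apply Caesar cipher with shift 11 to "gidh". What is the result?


Caesar cipher: shift "gidh" by 11
  'g' (pos 6) + 11 = pos 17 = 'r'
  'i' (pos 8) + 11 = pos 19 = 't'
  'd' (pos 3) + 11 = pos 14 = 'o'
  'h' (pos 7) + 11 = pos 18 = 's'
Result: rtos

rtos


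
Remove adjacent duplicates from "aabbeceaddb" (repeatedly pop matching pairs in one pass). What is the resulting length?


Input: aabbeceaddb
Stack-based adjacent duplicate removal:
  Read 'a': push. Stack: a
  Read 'a': matches stack top 'a' => pop. Stack: (empty)
  Read 'b': push. Stack: b
  Read 'b': matches stack top 'b' => pop. Stack: (empty)
  Read 'e': push. Stack: e
  Read 'c': push. Stack: ec
  Read 'e': push. Stack: ece
  Read 'a': push. Stack: ecea
  Read 'd': push. Stack: ecead
  Read 'd': matches stack top 'd' => pop. Stack: ecea
  Read 'b': push. Stack: eceab
Final stack: "eceab" (length 5)

5


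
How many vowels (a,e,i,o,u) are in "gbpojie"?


Input: gbpojie
Checking each character:
  'g' at position 0: consonant
  'b' at position 1: consonant
  'p' at position 2: consonant
  'o' at position 3: vowel (running total: 1)
  'j' at position 4: consonant
  'i' at position 5: vowel (running total: 2)
  'e' at position 6: vowel (running total: 3)
Total vowels: 3

3


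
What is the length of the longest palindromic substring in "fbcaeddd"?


Input: "fbcaeddd"
Checking substrings for palindromes:
  [5:8] "ddd" (len 3) => palindrome
  [5:7] "dd" (len 2) => palindrome
  [6:8] "dd" (len 2) => palindrome
Longest palindromic substring: "ddd" with length 3

3


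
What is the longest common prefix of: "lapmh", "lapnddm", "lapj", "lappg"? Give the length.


Words: lapmh, lapnddm, lapj, lappg
  Position 0: all 'l' => match
  Position 1: all 'a' => match
  Position 2: all 'p' => match
  Position 3: ('m', 'n', 'j', 'p') => mismatch, stop
LCP = "lap" (length 3)

3


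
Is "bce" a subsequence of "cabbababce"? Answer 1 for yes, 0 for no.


Check if "bce" is a subsequence of "cabbababce"
Greedy scan:
  Position 0 ('c'): no match needed
  Position 1 ('a'): no match needed
  Position 2 ('b'): matches sub[0] = 'b'
  Position 3 ('b'): no match needed
  Position 4 ('a'): no match needed
  Position 5 ('b'): no match needed
  Position 6 ('a'): no match needed
  Position 7 ('b'): no match needed
  Position 8 ('c'): matches sub[1] = 'c'
  Position 9 ('e'): matches sub[2] = 'e'
All 3 characters matched => is a subsequence

1


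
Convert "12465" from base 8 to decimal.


Input: "12465" in base 8
Positional expansion:
  Digit '1' (value 1) x 8^4 = 4096
  Digit '2' (value 2) x 8^3 = 1024
  Digit '4' (value 4) x 8^2 = 256
  Digit '6' (value 6) x 8^1 = 48
  Digit '5' (value 5) x 8^0 = 5
Sum = 5429

5429


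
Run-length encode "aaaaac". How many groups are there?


Input: aaaaac
Scanning for consecutive runs:
  Group 1: 'a' x 5 (positions 0-4)
  Group 2: 'c' x 1 (positions 5-5)
Total groups: 2

2


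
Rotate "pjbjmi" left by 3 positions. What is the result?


Input: "pjbjmi", rotate left by 3
First 3 characters: "pjb"
Remaining characters: "jmi"
Concatenate remaining + first: "jmi" + "pjb" = "jmipjb"

jmipjb


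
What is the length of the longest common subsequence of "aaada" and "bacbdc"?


LCS of "aaada" and "bacbdc"
DP table:
           b    a    c    b    d    c
      0    0    0    0    0    0    0
  a   0    0    1    1    1    1    1
  a   0    0    1    1    1    1    1
  a   0    0    1    1    1    1    1
  d   0    0    1    1    1    2    2
  a   0    0    1    1    1    2    2
LCS length = dp[5][6] = 2

2


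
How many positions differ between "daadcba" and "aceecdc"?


Comparing "daadcba" and "aceecdc" position by position:
  Position 0: 'd' vs 'a' => DIFFER
  Position 1: 'a' vs 'c' => DIFFER
  Position 2: 'a' vs 'e' => DIFFER
  Position 3: 'd' vs 'e' => DIFFER
  Position 4: 'c' vs 'c' => same
  Position 5: 'b' vs 'd' => DIFFER
  Position 6: 'a' vs 'c' => DIFFER
Positions that differ: 6

6


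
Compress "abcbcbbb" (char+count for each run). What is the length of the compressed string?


Input: abcbcbbb
Runs:
  'a' x 1 => "a1"
  'b' x 1 => "b1"
  'c' x 1 => "c1"
  'b' x 1 => "b1"
  'c' x 1 => "c1"
  'b' x 3 => "b3"
Compressed: "a1b1c1b1c1b3"
Compressed length: 12

12


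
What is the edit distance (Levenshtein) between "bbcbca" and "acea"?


Computing edit distance: "bbcbca" -> "acea"
DP table:
           a    c    e    a
      0    1    2    3    4
  b   1    1    2    3    4
  b   2    2    2    3    4
  c   3    3    2    3    4
  b   4    4    3    3    4
  c   5    5    4    4    4
  a   6    5    5    5    4
Edit distance = dp[6][4] = 4

4


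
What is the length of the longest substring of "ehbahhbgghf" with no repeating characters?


Input: "ehbahhbgghf"
Sliding window (track last position of each char):
  Position 0 ('e'): window [0,0] length 1 -- new best
  Position 1 ('h'): window [0,1] length 2 -- new best
  Position 2 ('b'): window [0,2] length 3 -- new best
  Position 3 ('a'): window [0,3] length 4 -- new best
  Position 4 ('h'): repeat (last at 1), move window start to 2
  Position 4 ('h'): window [2,4] length 3
  Position 5 ('h'): repeat (last at 4), move window start to 5
  Position 5 ('h'): window [5,5] length 1
  Position 6 ('b'): window [5,6] length 2
  Position 7 ('g'): window [5,7] length 3
  Position 8 ('g'): repeat (last at 7), move window start to 8
  Position 8 ('g'): window [8,8] length 1
  Position 9 ('h'): window [8,9] length 2
  Position 10 ('f'): window [8,10] length 3
Longest substring with no repeats: "ehba" with length 4

4


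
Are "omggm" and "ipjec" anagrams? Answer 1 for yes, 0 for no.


Strings: "omggm", "ipjec"
Sorted first:  ggmmo
Sorted second: ceijp
Differ at position 0: 'g' vs 'c' => not anagrams

0


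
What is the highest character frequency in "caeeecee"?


Input: caeeecee
Character counts:
  'a': 1
  'c': 2
  'e': 5
Maximum frequency: 5

5


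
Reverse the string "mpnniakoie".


Input: mpnniakoie
Reading characters right to left:
  Position 9: 'e'
  Position 8: 'i'
  Position 7: 'o'
  Position 6: 'k'
  Position 5: 'a'
  Position 4: 'i'
  Position 3: 'n'
  Position 2: 'n'
  Position 1: 'p'
  Position 0: 'm'
Reversed: eiokainnpm

eiokainnpm


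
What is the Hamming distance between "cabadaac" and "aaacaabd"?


Comparing "cabadaac" and "aaacaabd" position by position:
  Position 0: 'c' vs 'a' => differ
  Position 1: 'a' vs 'a' => same
  Position 2: 'b' vs 'a' => differ
  Position 3: 'a' vs 'c' => differ
  Position 4: 'd' vs 'a' => differ
  Position 5: 'a' vs 'a' => same
  Position 6: 'a' vs 'b' => differ
  Position 7: 'c' vs 'd' => differ
Total differences (Hamming distance): 6

6


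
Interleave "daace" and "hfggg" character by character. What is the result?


Interleaving "daace" and "hfggg":
  Position 0: 'd' from first, 'h' from second => "dh"
  Position 1: 'a' from first, 'f' from second => "af"
  Position 2: 'a' from first, 'g' from second => "ag"
  Position 3: 'c' from first, 'g' from second => "cg"
  Position 4: 'e' from first, 'g' from second => "eg"
Result: dhafagcgeg

dhafagcgeg


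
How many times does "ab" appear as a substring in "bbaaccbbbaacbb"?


Searching for "ab" in "bbaaccbbbaacbb"
Scanning each position:
  Position 0: "bb" => no
  Position 1: "ba" => no
  Position 2: "aa" => no
  Position 3: "ac" => no
  Position 4: "cc" => no
  Position 5: "cb" => no
  Position 6: "bb" => no
  Position 7: "bb" => no
  Position 8: "ba" => no
  Position 9: "aa" => no
  Position 10: "ac" => no
  Position 11: "cb" => no
  Position 12: "bb" => no
Total occurrences: 0

0


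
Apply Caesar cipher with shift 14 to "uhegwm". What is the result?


Caesar cipher: shift "uhegwm" by 14
  'u' (pos 20) + 14 = pos 8 = 'i'
  'h' (pos 7) + 14 = pos 21 = 'v'
  'e' (pos 4) + 14 = pos 18 = 's'
  'g' (pos 6) + 14 = pos 20 = 'u'
  'w' (pos 22) + 14 = pos 10 = 'k'
  'm' (pos 12) + 14 = pos 0 = 'a'
Result: ivsuka

ivsuka


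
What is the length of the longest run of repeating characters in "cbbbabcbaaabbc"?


Input: "cbbbabcbaaabbc"
Scanning for longest run:
  Position 1 ('b'): new char, reset run to 1
  Position 2 ('b'): continues run of 'b', length=2
  Position 3 ('b'): continues run of 'b', length=3
  Position 4 ('a'): new char, reset run to 1
  Position 5 ('b'): new char, reset run to 1
  Position 6 ('c'): new char, reset run to 1
  Position 7 ('b'): new char, reset run to 1
  Position 8 ('a'): new char, reset run to 1
  Position 9 ('a'): continues run of 'a', length=2
  Position 10 ('a'): continues run of 'a', length=3
  Position 11 ('b'): new char, reset run to 1
  Position 12 ('b'): continues run of 'b', length=2
  Position 13 ('c'): new char, reset run to 1
Longest run: 'b' with length 3

3


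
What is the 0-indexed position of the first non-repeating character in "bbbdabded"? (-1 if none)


Input: bbbdabded
Character frequencies:
  'a': 1
  'b': 4
  'd': 3
  'e': 1
Scanning left to right for freq == 1:
  Position 0 ('b'): freq=4, skip
  Position 1 ('b'): freq=4, skip
  Position 2 ('b'): freq=4, skip
  Position 3 ('d'): freq=3, skip
  Position 4 ('a'): unique! => answer = 4

4


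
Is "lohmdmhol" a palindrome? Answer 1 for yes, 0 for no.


Input: lohmdmhol
Reversed: lohmdmhol
  Compare pos 0 ('l') with pos 8 ('l'): match
  Compare pos 1 ('o') with pos 7 ('o'): match
  Compare pos 2 ('h') with pos 6 ('h'): match
  Compare pos 3 ('m') with pos 5 ('m'): match
Result: palindrome

1


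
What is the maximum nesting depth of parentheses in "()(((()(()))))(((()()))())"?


Input: "()(((()(()))))(((()()))())"
Tracking depth:
  Position 0 '(': depth becomes 1
  Position 1 ')': depth becomes 0
  Position 2 '(': depth becomes 1
  Position 3 '(': depth becomes 2
  Position 4 '(': depth becomes 3
  Position 5 '(': depth becomes 4
  Position 6 ')': depth becomes 3
  Position 7 '(': depth becomes 4
  Position 8 '(': depth becomes 5
  Position 9 ')': depth becomes 4
  Position 10 ')': depth becomes 3
  Position 11 ')': depth becomes 2
  Position 12 ')': depth becomes 1
  Position 13 ')': depth becomes 0
  Position 14 '(': depth becomes 1
  Position 15 '(': depth becomes 2
  Position 16 '(': depth becomes 3
  Position 17 '(': depth becomes 4
  Position 18 ')': depth becomes 3
  Position 19 '(': depth becomes 4
  Position 20 ')': depth becomes 3
  Position 21 ')': depth becomes 2
  Position 22 ')': depth becomes 1
  Position 23 '(': depth becomes 2
  Position 24 ')': depth becomes 1
  Position 25 ')': depth becomes 0
Maximum depth reached: 5

5


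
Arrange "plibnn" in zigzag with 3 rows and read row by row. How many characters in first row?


Zigzag "plibnn" into 3 rows:
Placing characters:
  'p' => row 0
  'l' => row 1
  'i' => row 2
  'b' => row 1
  'n' => row 0
  'n' => row 1
Rows:
  Row 0: "pn"
  Row 1: "lbn"
  Row 2: "i"
First row length: 2

2


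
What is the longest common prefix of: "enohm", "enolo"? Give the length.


Words: enohm, enolo
  Position 0: all 'e' => match
  Position 1: all 'n' => match
  Position 2: all 'o' => match
  Position 3: ('h', 'l') => mismatch, stop
LCP = "eno" (length 3)

3


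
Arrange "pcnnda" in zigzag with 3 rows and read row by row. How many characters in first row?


Zigzag "pcnnda" into 3 rows:
Placing characters:
  'p' => row 0
  'c' => row 1
  'n' => row 2
  'n' => row 1
  'd' => row 0
  'a' => row 1
Rows:
  Row 0: "pd"
  Row 1: "cna"
  Row 2: "n"
First row length: 2

2


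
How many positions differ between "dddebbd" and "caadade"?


Comparing "dddebbd" and "caadade" position by position:
  Position 0: 'd' vs 'c' => DIFFER
  Position 1: 'd' vs 'a' => DIFFER
  Position 2: 'd' vs 'a' => DIFFER
  Position 3: 'e' vs 'd' => DIFFER
  Position 4: 'b' vs 'a' => DIFFER
  Position 5: 'b' vs 'd' => DIFFER
  Position 6: 'd' vs 'e' => DIFFER
Positions that differ: 7

7


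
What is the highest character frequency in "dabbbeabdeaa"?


Input: dabbbeabdeaa
Character counts:
  'a': 4
  'b': 4
  'd': 2
  'e': 2
Maximum frequency: 4

4


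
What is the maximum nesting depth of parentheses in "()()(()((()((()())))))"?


Input: "()()(()((()((()())))))"
Tracking depth:
  Position 0 '(': depth becomes 1
  Position 1 ')': depth becomes 0
  Position 2 '(': depth becomes 1
  Position 3 ')': depth becomes 0
  Position 4 '(': depth becomes 1
  Position 5 '(': depth becomes 2
  Position 6 ')': depth becomes 1
  Position 7 '(': depth becomes 2
  Position 8 '(': depth becomes 3
  Position 9 '(': depth becomes 4
  Position 10 ')': depth becomes 3
  Position 11 '(': depth becomes 4
  Position 12 '(': depth becomes 5
  Position 13 '(': depth becomes 6
  Position 14 ')': depth becomes 5
  Position 15 '(': depth becomes 6
  Position 16 ')': depth becomes 5
  Position 17 ')': depth becomes 4
  Position 18 ')': depth becomes 3
  Position 19 ')': depth becomes 2
  Position 20 ')': depth becomes 1
  Position 21 ')': depth becomes 0
Maximum depth reached: 6

6


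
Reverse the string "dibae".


Input: dibae
Reading characters right to left:
  Position 4: 'e'
  Position 3: 'a'
  Position 2: 'b'
  Position 1: 'i'
  Position 0: 'd'
Reversed: eabid

eabid


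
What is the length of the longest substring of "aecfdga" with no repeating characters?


Input: "aecfdga"
Sliding window (track last position of each char):
  Position 0 ('a'): window [0,0] length 1 -- new best
  Position 1 ('e'): window [0,1] length 2 -- new best
  Position 2 ('c'): window [0,2] length 3 -- new best
  Position 3 ('f'): window [0,3] length 4 -- new best
  Position 4 ('d'): window [0,4] length 5 -- new best
  Position 5 ('g'): window [0,5] length 6 -- new best
  Position 6 ('a'): repeat (last at 0), move window start to 1
  Position 6 ('a'): window [1,6] length 6
Longest substring with no repeats: "aecfdg" with length 6

6


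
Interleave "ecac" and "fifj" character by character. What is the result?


Interleaving "ecac" and "fifj":
  Position 0: 'e' from first, 'f' from second => "ef"
  Position 1: 'c' from first, 'i' from second => "ci"
  Position 2: 'a' from first, 'f' from second => "af"
  Position 3: 'c' from first, 'j' from second => "cj"
Result: efciafcj

efciafcj


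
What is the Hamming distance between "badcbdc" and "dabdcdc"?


Comparing "badcbdc" and "dabdcdc" position by position:
  Position 0: 'b' vs 'd' => differ
  Position 1: 'a' vs 'a' => same
  Position 2: 'd' vs 'b' => differ
  Position 3: 'c' vs 'd' => differ
  Position 4: 'b' vs 'c' => differ
  Position 5: 'd' vs 'd' => same
  Position 6: 'c' vs 'c' => same
Total differences (Hamming distance): 4

4


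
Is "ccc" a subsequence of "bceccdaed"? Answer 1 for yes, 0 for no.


Check if "ccc" is a subsequence of "bceccdaed"
Greedy scan:
  Position 0 ('b'): no match needed
  Position 1 ('c'): matches sub[0] = 'c'
  Position 2 ('e'): no match needed
  Position 3 ('c'): matches sub[1] = 'c'
  Position 4 ('c'): matches sub[2] = 'c'
  Position 5 ('d'): no match needed
  Position 6 ('a'): no match needed
  Position 7 ('e'): no match needed
  Position 8 ('d'): no match needed
All 3 characters matched => is a subsequence

1


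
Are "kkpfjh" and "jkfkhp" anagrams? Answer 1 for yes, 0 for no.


Strings: "kkpfjh", "jkfkhp"
Sorted first:  fhjkkp
Sorted second: fhjkkp
Sorted forms match => anagrams

1


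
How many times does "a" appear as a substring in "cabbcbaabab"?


Searching for "a" in "cabbcbaabab"
Scanning each position:
  Position 0: "c" => no
  Position 1: "a" => MATCH
  Position 2: "b" => no
  Position 3: "b" => no
  Position 4: "c" => no
  Position 5: "b" => no
  Position 6: "a" => MATCH
  Position 7: "a" => MATCH
  Position 8: "b" => no
  Position 9: "a" => MATCH
  Position 10: "b" => no
Total occurrences: 4

4


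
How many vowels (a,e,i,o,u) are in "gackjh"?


Input: gackjh
Checking each character:
  'g' at position 0: consonant
  'a' at position 1: vowel (running total: 1)
  'c' at position 2: consonant
  'k' at position 3: consonant
  'j' at position 4: consonant
  'h' at position 5: consonant
Total vowels: 1

1


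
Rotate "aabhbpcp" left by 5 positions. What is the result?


Input: "aabhbpcp", rotate left by 5
First 5 characters: "aabhb"
Remaining characters: "pcp"
Concatenate remaining + first: "pcp" + "aabhb" = "pcpaabhb"

pcpaabhb


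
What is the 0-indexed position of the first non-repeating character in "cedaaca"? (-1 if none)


Input: cedaaca
Character frequencies:
  'a': 3
  'c': 2
  'd': 1
  'e': 1
Scanning left to right for freq == 1:
  Position 0 ('c'): freq=2, skip
  Position 1 ('e'): unique! => answer = 1

1


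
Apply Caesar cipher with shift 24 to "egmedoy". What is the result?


Caesar cipher: shift "egmedoy" by 24
  'e' (pos 4) + 24 = pos 2 = 'c'
  'g' (pos 6) + 24 = pos 4 = 'e'
  'm' (pos 12) + 24 = pos 10 = 'k'
  'e' (pos 4) + 24 = pos 2 = 'c'
  'd' (pos 3) + 24 = pos 1 = 'b'
  'o' (pos 14) + 24 = pos 12 = 'm'
  'y' (pos 24) + 24 = pos 22 = 'w'
Result: cekcbmw

cekcbmw


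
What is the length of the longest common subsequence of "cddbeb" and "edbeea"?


LCS of "cddbeb" and "edbeea"
DP table:
           e    d    b    e    e    a
      0    0    0    0    0    0    0
  c   0    0    0    0    0    0    0
  d   0    0    1    1    1    1    1
  d   0    0    1    1    1    1    1
  b   0    0    1    2    2    2    2
  e   0    1    1    2    3    3    3
  b   0    1    1    2    3    3    3
LCS length = dp[6][6] = 3

3


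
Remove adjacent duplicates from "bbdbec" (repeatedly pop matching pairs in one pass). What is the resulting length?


Input: bbdbec
Stack-based adjacent duplicate removal:
  Read 'b': push. Stack: b
  Read 'b': matches stack top 'b' => pop. Stack: (empty)
  Read 'd': push. Stack: d
  Read 'b': push. Stack: db
  Read 'e': push. Stack: dbe
  Read 'c': push. Stack: dbec
Final stack: "dbec" (length 4)

4


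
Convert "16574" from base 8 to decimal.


Input: "16574" in base 8
Positional expansion:
  Digit '1' (value 1) x 8^4 = 4096
  Digit '6' (value 6) x 8^3 = 3072
  Digit '5' (value 5) x 8^2 = 320
  Digit '7' (value 7) x 8^1 = 56
  Digit '4' (value 4) x 8^0 = 4
Sum = 7548

7548


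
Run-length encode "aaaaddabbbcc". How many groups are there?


Input: aaaaddabbbcc
Scanning for consecutive runs:
  Group 1: 'a' x 4 (positions 0-3)
  Group 2: 'd' x 2 (positions 4-5)
  Group 3: 'a' x 1 (positions 6-6)
  Group 4: 'b' x 3 (positions 7-9)
  Group 5: 'c' x 2 (positions 10-11)
Total groups: 5

5


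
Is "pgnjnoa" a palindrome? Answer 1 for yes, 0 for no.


Input: pgnjnoa
Reversed: aonjngp
  Compare pos 0 ('p') with pos 6 ('a'): MISMATCH
  Compare pos 1 ('g') with pos 5 ('o'): MISMATCH
  Compare pos 2 ('n') with pos 4 ('n'): match
Result: not a palindrome

0


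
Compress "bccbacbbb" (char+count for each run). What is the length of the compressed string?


Input: bccbacbbb
Runs:
  'b' x 1 => "b1"
  'c' x 2 => "c2"
  'b' x 1 => "b1"
  'a' x 1 => "a1"
  'c' x 1 => "c1"
  'b' x 3 => "b3"
Compressed: "b1c2b1a1c1b3"
Compressed length: 12

12


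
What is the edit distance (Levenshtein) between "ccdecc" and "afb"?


Computing edit distance: "ccdecc" -> "afb"
DP table:
           a    f    b
      0    1    2    3
  c   1    1    2    3
  c   2    2    2    3
  d   3    3    3    3
  e   4    4    4    4
  c   5    5    5    5
  c   6    6    6    6
Edit distance = dp[6][3] = 6

6


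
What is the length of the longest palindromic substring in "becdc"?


Input: "becdc"
Checking substrings for palindromes:
  [2:5] "cdc" (len 3) => palindrome
Longest palindromic substring: "cdc" with length 3

3


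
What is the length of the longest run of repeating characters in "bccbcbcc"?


Input: "bccbcbcc"
Scanning for longest run:
  Position 1 ('c'): new char, reset run to 1
  Position 2 ('c'): continues run of 'c', length=2
  Position 3 ('b'): new char, reset run to 1
  Position 4 ('c'): new char, reset run to 1
  Position 5 ('b'): new char, reset run to 1
  Position 6 ('c'): new char, reset run to 1
  Position 7 ('c'): continues run of 'c', length=2
Longest run: 'c' with length 2

2


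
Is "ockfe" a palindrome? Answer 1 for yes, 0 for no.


Input: ockfe
Reversed: efkco
  Compare pos 0 ('o') with pos 4 ('e'): MISMATCH
  Compare pos 1 ('c') with pos 3 ('f'): MISMATCH
Result: not a palindrome

0


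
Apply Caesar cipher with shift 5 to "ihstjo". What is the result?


Caesar cipher: shift "ihstjo" by 5
  'i' (pos 8) + 5 = pos 13 = 'n'
  'h' (pos 7) + 5 = pos 12 = 'm'
  's' (pos 18) + 5 = pos 23 = 'x'
  't' (pos 19) + 5 = pos 24 = 'y'
  'j' (pos 9) + 5 = pos 14 = 'o'
  'o' (pos 14) + 5 = pos 19 = 't'
Result: nmxyot

nmxyot


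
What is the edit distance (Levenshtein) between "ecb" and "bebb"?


Computing edit distance: "ecb" -> "bebb"
DP table:
           b    e    b    b
      0    1    2    3    4
  e   1    1    1    2    3
  c   2    2    2    2    3
  b   3    2    3    2    2
Edit distance = dp[3][4] = 2

2


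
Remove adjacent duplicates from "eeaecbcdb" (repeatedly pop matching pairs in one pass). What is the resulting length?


Input: eeaecbcdb
Stack-based adjacent duplicate removal:
  Read 'e': push. Stack: e
  Read 'e': matches stack top 'e' => pop. Stack: (empty)
  Read 'a': push. Stack: a
  Read 'e': push. Stack: ae
  Read 'c': push. Stack: aec
  Read 'b': push. Stack: aecb
  Read 'c': push. Stack: aecbc
  Read 'd': push. Stack: aecbcd
  Read 'b': push. Stack: aecbcdb
Final stack: "aecbcdb" (length 7)

7


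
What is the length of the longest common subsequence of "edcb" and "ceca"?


LCS of "edcb" and "ceca"
DP table:
           c    e    c    a
      0    0    0    0    0
  e   0    0    1    1    1
  d   0    0    1    1    1
  c   0    1    1    2    2
  b   0    1    1    2    2
LCS length = dp[4][4] = 2

2


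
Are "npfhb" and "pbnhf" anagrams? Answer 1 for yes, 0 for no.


Strings: "npfhb", "pbnhf"
Sorted first:  bfhnp
Sorted second: bfhnp
Sorted forms match => anagrams

1


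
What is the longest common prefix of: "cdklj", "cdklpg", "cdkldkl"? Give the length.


Words: cdklj, cdklpg, cdkldkl
  Position 0: all 'c' => match
  Position 1: all 'd' => match
  Position 2: all 'k' => match
  Position 3: all 'l' => match
  Position 4: ('j', 'p', 'd') => mismatch, stop
LCP = "cdkl" (length 4)

4


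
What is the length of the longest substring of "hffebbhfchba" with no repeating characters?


Input: "hffebbhfchba"
Sliding window (track last position of each char):
  Position 0 ('h'): window [0,0] length 1 -- new best
  Position 1 ('f'): window [0,1] length 2 -- new best
  Position 2 ('f'): repeat (last at 1), move window start to 2
  Position 2 ('f'): window [2,2] length 1
  Position 3 ('e'): window [2,3] length 2
  Position 4 ('b'): window [2,4] length 3 -- new best
  Position 5 ('b'): repeat (last at 4), move window start to 5
  Position 5 ('b'): window [5,5] length 1
  Position 6 ('h'): window [5,6] length 2
  Position 7 ('f'): window [5,7] length 3
  Position 8 ('c'): window [5,8] length 4 -- new best
  Position 9 ('h'): repeat (last at 6), move window start to 7
  Position 9 ('h'): window [7,9] length 3
  Position 10 ('b'): window [7,10] length 4
  Position 11 ('a'): window [7,11] length 5 -- new best
Longest substring with no repeats: "fchba" with length 5

5


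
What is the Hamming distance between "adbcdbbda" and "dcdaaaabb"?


Comparing "adbcdbbda" and "dcdaaaabb" position by position:
  Position 0: 'a' vs 'd' => differ
  Position 1: 'd' vs 'c' => differ
  Position 2: 'b' vs 'd' => differ
  Position 3: 'c' vs 'a' => differ
  Position 4: 'd' vs 'a' => differ
  Position 5: 'b' vs 'a' => differ
  Position 6: 'b' vs 'a' => differ
  Position 7: 'd' vs 'b' => differ
  Position 8: 'a' vs 'b' => differ
Total differences (Hamming distance): 9

9


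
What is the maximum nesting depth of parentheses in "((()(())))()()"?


Input: "((()(())))()()"
Tracking depth:
  Position 0 '(': depth becomes 1
  Position 1 '(': depth becomes 2
  Position 2 '(': depth becomes 3
  Position 3 ')': depth becomes 2
  Position 4 '(': depth becomes 3
  Position 5 '(': depth becomes 4
  Position 6 ')': depth becomes 3
  Position 7 ')': depth becomes 2
  Position 8 ')': depth becomes 1
  Position 9 ')': depth becomes 0
  Position 10 '(': depth becomes 1
  Position 11 ')': depth becomes 0
  Position 12 '(': depth becomes 1
  Position 13 ')': depth becomes 0
Maximum depth reached: 4

4


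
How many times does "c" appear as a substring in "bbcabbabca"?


Searching for "c" in "bbcabbabca"
Scanning each position:
  Position 0: "b" => no
  Position 1: "b" => no
  Position 2: "c" => MATCH
  Position 3: "a" => no
  Position 4: "b" => no
  Position 5: "b" => no
  Position 6: "a" => no
  Position 7: "b" => no
  Position 8: "c" => MATCH
  Position 9: "a" => no
Total occurrences: 2

2


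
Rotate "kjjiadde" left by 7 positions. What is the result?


Input: "kjjiadde", rotate left by 7
First 7 characters: "kjjiadd"
Remaining characters: "e"
Concatenate remaining + first: "e" + "kjjiadd" = "ekjjiadd"

ekjjiadd


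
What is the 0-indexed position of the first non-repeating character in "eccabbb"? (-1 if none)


Input: eccabbb
Character frequencies:
  'a': 1
  'b': 3
  'c': 2
  'e': 1
Scanning left to right for freq == 1:
  Position 0 ('e'): unique! => answer = 0

0


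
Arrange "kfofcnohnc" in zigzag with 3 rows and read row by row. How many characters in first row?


Zigzag "kfofcnohnc" into 3 rows:
Placing characters:
  'k' => row 0
  'f' => row 1
  'o' => row 2
  'f' => row 1
  'c' => row 0
  'n' => row 1
  'o' => row 2
  'h' => row 1
  'n' => row 0
  'c' => row 1
Rows:
  Row 0: "kcn"
  Row 1: "ffnhc"
  Row 2: "oo"
First row length: 3

3


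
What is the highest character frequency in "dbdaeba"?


Input: dbdaeba
Character counts:
  'a': 2
  'b': 2
  'd': 2
  'e': 1
Maximum frequency: 2

2


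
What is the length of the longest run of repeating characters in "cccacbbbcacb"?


Input: "cccacbbbcacb"
Scanning for longest run:
  Position 1 ('c'): continues run of 'c', length=2
  Position 2 ('c'): continues run of 'c', length=3
  Position 3 ('a'): new char, reset run to 1
  Position 4 ('c'): new char, reset run to 1
  Position 5 ('b'): new char, reset run to 1
  Position 6 ('b'): continues run of 'b', length=2
  Position 7 ('b'): continues run of 'b', length=3
  Position 8 ('c'): new char, reset run to 1
  Position 9 ('a'): new char, reset run to 1
  Position 10 ('c'): new char, reset run to 1
  Position 11 ('b'): new char, reset run to 1
Longest run: 'c' with length 3

3


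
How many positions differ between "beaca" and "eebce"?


Comparing "beaca" and "eebce" position by position:
  Position 0: 'b' vs 'e' => DIFFER
  Position 1: 'e' vs 'e' => same
  Position 2: 'a' vs 'b' => DIFFER
  Position 3: 'c' vs 'c' => same
  Position 4: 'a' vs 'e' => DIFFER
Positions that differ: 3

3


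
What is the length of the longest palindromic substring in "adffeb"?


Input: "adffeb"
Checking substrings for palindromes:
  [2:4] "ff" (len 2) => palindrome
Longest palindromic substring: "ff" with length 2

2


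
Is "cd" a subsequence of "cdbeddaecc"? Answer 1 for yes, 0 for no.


Check if "cd" is a subsequence of "cdbeddaecc"
Greedy scan:
  Position 0 ('c'): matches sub[0] = 'c'
  Position 1 ('d'): matches sub[1] = 'd'
  Position 2 ('b'): no match needed
  Position 3 ('e'): no match needed
  Position 4 ('d'): no match needed
  Position 5 ('d'): no match needed
  Position 6 ('a'): no match needed
  Position 7 ('e'): no match needed
  Position 8 ('c'): no match needed
  Position 9 ('c'): no match needed
All 2 characters matched => is a subsequence

1


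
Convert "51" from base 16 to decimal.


Input: "51" in base 16
Positional expansion:
  Digit '5' (value 5) x 16^1 = 80
  Digit '1' (value 1) x 16^0 = 1
Sum = 81

81


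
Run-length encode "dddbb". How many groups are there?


Input: dddbb
Scanning for consecutive runs:
  Group 1: 'd' x 3 (positions 0-2)
  Group 2: 'b' x 2 (positions 3-4)
Total groups: 2

2


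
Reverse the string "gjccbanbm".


Input: gjccbanbm
Reading characters right to left:
  Position 8: 'm'
  Position 7: 'b'
  Position 6: 'n'
  Position 5: 'a'
  Position 4: 'b'
  Position 3: 'c'
  Position 2: 'c'
  Position 1: 'j'
  Position 0: 'g'
Reversed: mbnabccjg

mbnabccjg


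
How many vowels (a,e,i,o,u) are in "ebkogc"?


Input: ebkogc
Checking each character:
  'e' at position 0: vowel (running total: 1)
  'b' at position 1: consonant
  'k' at position 2: consonant
  'o' at position 3: vowel (running total: 2)
  'g' at position 4: consonant
  'c' at position 5: consonant
Total vowels: 2

2


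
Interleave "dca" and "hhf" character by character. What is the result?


Interleaving "dca" and "hhf":
  Position 0: 'd' from first, 'h' from second => "dh"
  Position 1: 'c' from first, 'h' from second => "ch"
  Position 2: 'a' from first, 'f' from second => "af"
Result: dhchaf

dhchaf


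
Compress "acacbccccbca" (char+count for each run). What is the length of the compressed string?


Input: acacbccccbca
Runs:
  'a' x 1 => "a1"
  'c' x 1 => "c1"
  'a' x 1 => "a1"
  'c' x 1 => "c1"
  'b' x 1 => "b1"
  'c' x 4 => "c4"
  'b' x 1 => "b1"
  'c' x 1 => "c1"
  'a' x 1 => "a1"
Compressed: "a1c1a1c1b1c4b1c1a1"
Compressed length: 18

18


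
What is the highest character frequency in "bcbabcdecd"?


Input: bcbabcdecd
Character counts:
  'a': 1
  'b': 3
  'c': 3
  'd': 2
  'e': 1
Maximum frequency: 3

3


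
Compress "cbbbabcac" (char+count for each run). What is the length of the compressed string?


Input: cbbbabcac
Runs:
  'c' x 1 => "c1"
  'b' x 3 => "b3"
  'a' x 1 => "a1"
  'b' x 1 => "b1"
  'c' x 1 => "c1"
  'a' x 1 => "a1"
  'c' x 1 => "c1"
Compressed: "c1b3a1b1c1a1c1"
Compressed length: 14

14


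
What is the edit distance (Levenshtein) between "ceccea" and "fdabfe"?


Computing edit distance: "ceccea" -> "fdabfe"
DP table:
           f    d    a    b    f    e
      0    1    2    3    4    5    6
  c   1    1    2    3    4    5    6
  e   2    2    2    3    4    5    5
  c   3    3    3    3    4    5    6
  c   4    4    4    4    4    5    6
  e   5    5    5    5    5    5    5
  a   6    6    6    5    6    6    6
Edit distance = dp[6][6] = 6

6


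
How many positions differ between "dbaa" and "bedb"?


Comparing "dbaa" and "bedb" position by position:
  Position 0: 'd' vs 'b' => DIFFER
  Position 1: 'b' vs 'e' => DIFFER
  Position 2: 'a' vs 'd' => DIFFER
  Position 3: 'a' vs 'b' => DIFFER
Positions that differ: 4

4


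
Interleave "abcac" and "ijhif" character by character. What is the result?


Interleaving "abcac" and "ijhif":
  Position 0: 'a' from first, 'i' from second => "ai"
  Position 1: 'b' from first, 'j' from second => "bj"
  Position 2: 'c' from first, 'h' from second => "ch"
  Position 3: 'a' from first, 'i' from second => "ai"
  Position 4: 'c' from first, 'f' from second => "cf"
Result: aibjchaicf

aibjchaicf


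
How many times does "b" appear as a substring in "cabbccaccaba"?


Searching for "b" in "cabbccaccaba"
Scanning each position:
  Position 0: "c" => no
  Position 1: "a" => no
  Position 2: "b" => MATCH
  Position 3: "b" => MATCH
  Position 4: "c" => no
  Position 5: "c" => no
  Position 6: "a" => no
  Position 7: "c" => no
  Position 8: "c" => no
  Position 9: "a" => no
  Position 10: "b" => MATCH
  Position 11: "a" => no
Total occurrences: 3

3


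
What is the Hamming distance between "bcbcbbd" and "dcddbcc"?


Comparing "bcbcbbd" and "dcddbcc" position by position:
  Position 0: 'b' vs 'd' => differ
  Position 1: 'c' vs 'c' => same
  Position 2: 'b' vs 'd' => differ
  Position 3: 'c' vs 'd' => differ
  Position 4: 'b' vs 'b' => same
  Position 5: 'b' vs 'c' => differ
  Position 6: 'd' vs 'c' => differ
Total differences (Hamming distance): 5

5


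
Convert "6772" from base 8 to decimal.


Input: "6772" in base 8
Positional expansion:
  Digit '6' (value 6) x 8^3 = 3072
  Digit '7' (value 7) x 8^2 = 448
  Digit '7' (value 7) x 8^1 = 56
  Digit '2' (value 2) x 8^0 = 2
Sum = 3578

3578


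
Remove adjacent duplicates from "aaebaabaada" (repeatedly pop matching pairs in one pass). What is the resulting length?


Input: aaebaabaada
Stack-based adjacent duplicate removal:
  Read 'a': push. Stack: a
  Read 'a': matches stack top 'a' => pop. Stack: (empty)
  Read 'e': push. Stack: e
  Read 'b': push. Stack: eb
  Read 'a': push. Stack: eba
  Read 'a': matches stack top 'a' => pop. Stack: eb
  Read 'b': matches stack top 'b' => pop. Stack: e
  Read 'a': push. Stack: ea
  Read 'a': matches stack top 'a' => pop. Stack: e
  Read 'd': push. Stack: ed
  Read 'a': push. Stack: eda
Final stack: "eda" (length 3)

3


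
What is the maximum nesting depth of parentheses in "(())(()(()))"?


Input: "(())(()(()))"
Tracking depth:
  Position 0 '(': depth becomes 1
  Position 1 '(': depth becomes 2
  Position 2 ')': depth becomes 1
  Position 3 ')': depth becomes 0
  Position 4 '(': depth becomes 1
  Position 5 '(': depth becomes 2
  Position 6 ')': depth becomes 1
  Position 7 '(': depth becomes 2
  Position 8 '(': depth becomes 3
  Position 9 ')': depth becomes 2
  Position 10 ')': depth becomes 1
  Position 11 ')': depth becomes 0
Maximum depth reached: 3

3


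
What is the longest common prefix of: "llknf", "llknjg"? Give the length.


Words: llknf, llknjg
  Position 0: all 'l' => match
  Position 1: all 'l' => match
  Position 2: all 'k' => match
  Position 3: all 'n' => match
  Position 4: ('f', 'j') => mismatch, stop
LCP = "llkn" (length 4)

4


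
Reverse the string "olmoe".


Input: olmoe
Reading characters right to left:
  Position 4: 'e'
  Position 3: 'o'
  Position 2: 'm'
  Position 1: 'l'
  Position 0: 'o'
Reversed: eomlo

eomlo


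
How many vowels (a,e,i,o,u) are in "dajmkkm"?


Input: dajmkkm
Checking each character:
  'd' at position 0: consonant
  'a' at position 1: vowel (running total: 1)
  'j' at position 2: consonant
  'm' at position 3: consonant
  'k' at position 4: consonant
  'k' at position 5: consonant
  'm' at position 6: consonant
Total vowels: 1

1


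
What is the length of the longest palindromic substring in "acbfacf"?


Input: "acbfacf"
Checking substrings for palindromes:
  No multi-char palindromic substrings found
Longest palindromic substring: "a" with length 1

1


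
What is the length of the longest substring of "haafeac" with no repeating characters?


Input: "haafeac"
Sliding window (track last position of each char):
  Position 0 ('h'): window [0,0] length 1 -- new best
  Position 1 ('a'): window [0,1] length 2 -- new best
  Position 2 ('a'): repeat (last at 1), move window start to 2
  Position 2 ('a'): window [2,2] length 1
  Position 3 ('f'): window [2,3] length 2
  Position 4 ('e'): window [2,4] length 3 -- new best
  Position 5 ('a'): repeat (last at 2), move window start to 3
  Position 5 ('a'): window [3,5] length 3
  Position 6 ('c'): window [3,6] length 4 -- new best
Longest substring with no repeats: "feac" with length 4

4


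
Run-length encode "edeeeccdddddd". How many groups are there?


Input: edeeeccdddddd
Scanning for consecutive runs:
  Group 1: 'e' x 1 (positions 0-0)
  Group 2: 'd' x 1 (positions 1-1)
  Group 3: 'e' x 3 (positions 2-4)
  Group 4: 'c' x 2 (positions 5-6)
  Group 5: 'd' x 6 (positions 7-12)
Total groups: 5

5


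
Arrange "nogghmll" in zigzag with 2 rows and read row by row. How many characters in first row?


Zigzag "nogghmll" into 2 rows:
Placing characters:
  'n' => row 0
  'o' => row 1
  'g' => row 0
  'g' => row 1
  'h' => row 0
  'm' => row 1
  'l' => row 0
  'l' => row 1
Rows:
  Row 0: "nghl"
  Row 1: "ogml"
First row length: 4

4


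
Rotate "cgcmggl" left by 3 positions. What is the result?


Input: "cgcmggl", rotate left by 3
First 3 characters: "cgc"
Remaining characters: "mggl"
Concatenate remaining + first: "mggl" + "cgc" = "mgglcgc"

mgglcgc


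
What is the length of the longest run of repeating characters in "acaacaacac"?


Input: "acaacaacac"
Scanning for longest run:
  Position 1 ('c'): new char, reset run to 1
  Position 2 ('a'): new char, reset run to 1
  Position 3 ('a'): continues run of 'a', length=2
  Position 4 ('c'): new char, reset run to 1
  Position 5 ('a'): new char, reset run to 1
  Position 6 ('a'): continues run of 'a', length=2
  Position 7 ('c'): new char, reset run to 1
  Position 8 ('a'): new char, reset run to 1
  Position 9 ('c'): new char, reset run to 1
Longest run: 'a' with length 2

2


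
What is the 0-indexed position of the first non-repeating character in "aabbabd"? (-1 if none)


Input: aabbabd
Character frequencies:
  'a': 3
  'b': 3
  'd': 1
Scanning left to right for freq == 1:
  Position 0 ('a'): freq=3, skip
  Position 1 ('a'): freq=3, skip
  Position 2 ('b'): freq=3, skip
  Position 3 ('b'): freq=3, skip
  Position 4 ('a'): freq=3, skip
  Position 5 ('b'): freq=3, skip
  Position 6 ('d'): unique! => answer = 6

6


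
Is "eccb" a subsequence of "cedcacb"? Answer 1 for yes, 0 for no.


Check if "eccb" is a subsequence of "cedcacb"
Greedy scan:
  Position 0 ('c'): no match needed
  Position 1 ('e'): matches sub[0] = 'e'
  Position 2 ('d'): no match needed
  Position 3 ('c'): matches sub[1] = 'c'
  Position 4 ('a'): no match needed
  Position 5 ('c'): matches sub[2] = 'c'
  Position 6 ('b'): matches sub[3] = 'b'
All 4 characters matched => is a subsequence

1


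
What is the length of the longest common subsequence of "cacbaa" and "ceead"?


LCS of "cacbaa" and "ceead"
DP table:
           c    e    e    a    d
      0    0    0    0    0    0
  c   0    1    1    1    1    1
  a   0    1    1    1    2    2
  c   0    1    1    1    2    2
  b   0    1    1    1    2    2
  a   0    1    1    1    2    2
  a   0    1    1    1    2    2
LCS length = dp[6][5] = 2

2


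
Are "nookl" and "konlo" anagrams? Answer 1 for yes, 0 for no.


Strings: "nookl", "konlo"
Sorted first:  klnoo
Sorted second: klnoo
Sorted forms match => anagrams

1


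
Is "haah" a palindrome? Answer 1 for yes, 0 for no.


Input: haah
Reversed: haah
  Compare pos 0 ('h') with pos 3 ('h'): match
  Compare pos 1 ('a') with pos 2 ('a'): match
Result: palindrome

1


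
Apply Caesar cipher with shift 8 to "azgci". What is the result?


Caesar cipher: shift "azgci" by 8
  'a' (pos 0) + 8 = pos 8 = 'i'
  'z' (pos 25) + 8 = pos 7 = 'h'
  'g' (pos 6) + 8 = pos 14 = 'o'
  'c' (pos 2) + 8 = pos 10 = 'k'
  'i' (pos 8) + 8 = pos 16 = 'q'
Result: ihokq

ihokq


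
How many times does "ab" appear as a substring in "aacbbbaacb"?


Searching for "ab" in "aacbbbaacb"
Scanning each position:
  Position 0: "aa" => no
  Position 1: "ac" => no
  Position 2: "cb" => no
  Position 3: "bb" => no
  Position 4: "bb" => no
  Position 5: "ba" => no
  Position 6: "aa" => no
  Position 7: "ac" => no
  Position 8: "cb" => no
Total occurrences: 0

0


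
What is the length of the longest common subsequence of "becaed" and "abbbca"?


LCS of "becaed" and "abbbca"
DP table:
           a    b    b    b    c    a
      0    0    0    0    0    0    0
  b   0    0    1    1    1    1    1
  e   0    0    1    1    1    1    1
  c   0    0    1    1    1    2    2
  a   0    1    1    1    1    2    3
  e   0    1    1    1    1    2    3
  d   0    1    1    1    1    2    3
LCS length = dp[6][6] = 3

3


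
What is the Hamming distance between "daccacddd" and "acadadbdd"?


Comparing "daccacddd" and "acadadbdd" position by position:
  Position 0: 'd' vs 'a' => differ
  Position 1: 'a' vs 'c' => differ
  Position 2: 'c' vs 'a' => differ
  Position 3: 'c' vs 'd' => differ
  Position 4: 'a' vs 'a' => same
  Position 5: 'c' vs 'd' => differ
  Position 6: 'd' vs 'b' => differ
  Position 7: 'd' vs 'd' => same
  Position 8: 'd' vs 'd' => same
Total differences (Hamming distance): 6

6


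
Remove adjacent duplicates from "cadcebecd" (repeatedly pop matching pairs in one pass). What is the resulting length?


Input: cadcebecd
Stack-based adjacent duplicate removal:
  Read 'c': push. Stack: c
  Read 'a': push. Stack: ca
  Read 'd': push. Stack: cad
  Read 'c': push. Stack: cadc
  Read 'e': push. Stack: cadce
  Read 'b': push. Stack: cadceb
  Read 'e': push. Stack: cadcebe
  Read 'c': push. Stack: cadcebec
  Read 'd': push. Stack: cadcebecd
Final stack: "cadcebecd" (length 9)

9
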